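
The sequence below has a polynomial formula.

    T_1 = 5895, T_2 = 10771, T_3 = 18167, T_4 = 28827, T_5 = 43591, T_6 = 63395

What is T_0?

First differences: 4876  7396  10660  14764  19804
Second differences: 2520  3264  4104  5040
Third differences: 744  840  936
Fourth differences: 96  96
The fourth differences are constant at 96.
Work back: 744 − 96 = 648;  2520 − 648 = 1872;  4876 − 1872 = 3004;  5895 − 3004 = 2891

2891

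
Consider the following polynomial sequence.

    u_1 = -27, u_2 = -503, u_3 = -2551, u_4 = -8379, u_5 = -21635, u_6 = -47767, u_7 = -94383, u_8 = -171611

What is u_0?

-476  -2048  -5828  -13256  -26132  -46616  -77228
-1572  -3780  -7428  -12876  -20484  -30612
-2208  -3648  -5448  -7608  -10128
-1440  -1800  -2160  -2520
-360  -360  -360
The fifth differences are constant at -360.
Work back: -1440 + 360 = -1080;  -2208 + 1080 = -1128;  -1572 + 1128 = -444;  -476 + 444 = -32;  -27 + 32 = 5

5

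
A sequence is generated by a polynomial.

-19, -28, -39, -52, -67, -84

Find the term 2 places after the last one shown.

-124

Δ: -9, -11, -13, -15, -17
Δ²: -2, -2, -2, -2
The second differences are constant (-2).
-17 − 2 = -19;  -84 − 19 = -103
-19 − 2 = -21;  -103 − 21 = -124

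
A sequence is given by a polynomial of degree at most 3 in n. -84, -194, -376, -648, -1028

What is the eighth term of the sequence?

-110  -182  -272  -380
-72  -90  -108
-18  -18
Constant third difference = -18, so extend:
-108 − 18 = -126;  -380 − 126 = -506;  -1028 − 506 = -1534
-126 − 18 = -144;  -506 − 144 = -650;  -1534 − 650 = -2184
-144 − 18 = -162;  -650 − 162 = -812;  -2184 − 812 = -2996

-2996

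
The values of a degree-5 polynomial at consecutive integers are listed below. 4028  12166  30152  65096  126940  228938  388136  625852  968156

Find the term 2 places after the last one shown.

2097448

Δ: 8138 , 17986 , 34944 , 61844 , 101998 , 159198 , 237716 , 342304
Δ²: 9848 , 16958 , 26900 , 40154 , 57200 , 78518 , 104588
Δ³: 7110 , 9942 , 13254 , 17046 , 21318 , 26070
Δ⁴: 2832 , 3312 , 3792 , 4272 , 4752
Δ⁵: 480 , 480 , 480 , 480
Constant fifth difference = 480, so extend:
4752 + 480 = 5232;  26070 + 5232 = 31302;  104588 + 31302 = 135890;  342304 + 135890 = 478194;  968156 + 478194 = 1446350
5232 + 480 = 5712;  31302 + 5712 = 37014;  135890 + 37014 = 172904;  478194 + 172904 = 651098;  1446350 + 651098 = 2097448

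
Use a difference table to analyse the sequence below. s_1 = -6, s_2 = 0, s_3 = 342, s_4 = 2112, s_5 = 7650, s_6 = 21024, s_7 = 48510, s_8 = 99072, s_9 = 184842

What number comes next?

321600

6  342  1770  5538  13374  27486  50562  85770
336  1428  3768  7836  14112  23076  35208
1092  2340  4068  6276  8964  12132
1248  1728  2208  2688  3168
480  480  480  480
Constant fifth difference = 480, so extend:
3168 + 480 = 3648;  12132 + 3648 = 15780;  35208 + 15780 = 50988;  85770 + 50988 = 136758;  184842 + 136758 = 321600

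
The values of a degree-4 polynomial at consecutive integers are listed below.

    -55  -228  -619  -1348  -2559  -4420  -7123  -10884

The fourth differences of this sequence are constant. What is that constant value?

-24

First differences: -173, -391, -729, -1211, -1861, -2703, -3761
Second differences: -218, -338, -482, -650, -842, -1058
Third differences: -120, -144, -168, -192, -216
Fourth differences: -24, -24, -24, -24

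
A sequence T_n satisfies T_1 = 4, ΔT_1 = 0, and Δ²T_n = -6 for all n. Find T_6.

-56

Build the table forward from the leading diagonal:
Second differences: -6  -6  -6  -6  -6  -6
First differences: 0  -6  -12  -18  -24  -30
T: 4  4  -2  -14  -32  -56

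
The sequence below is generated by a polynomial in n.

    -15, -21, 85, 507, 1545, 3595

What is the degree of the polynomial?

4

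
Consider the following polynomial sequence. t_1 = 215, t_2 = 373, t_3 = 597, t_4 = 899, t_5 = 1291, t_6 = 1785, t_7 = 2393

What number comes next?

3127

First differences: 158, 224, 302, 392, 494, 608
Second differences: 66, 78, 90, 102, 114
Third differences: 12, 12, 12, 12
Constant third difference = 12, so extend:
114 + 12 = 126;  608 + 126 = 734;  2393 + 734 = 3127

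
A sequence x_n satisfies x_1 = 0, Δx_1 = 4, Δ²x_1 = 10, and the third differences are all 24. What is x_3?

18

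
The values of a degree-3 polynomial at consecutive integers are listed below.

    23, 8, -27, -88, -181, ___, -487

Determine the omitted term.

Using the first 5 terms:
Δ: -15  -35  -61  -93
Δ²: -20  -26  -32
Δ³: -6  -6
Constant third difference = -6.
Extend forward: -32 − 6 = -38;  -93 − 38 = -131;  -181 − 131 = -312

-312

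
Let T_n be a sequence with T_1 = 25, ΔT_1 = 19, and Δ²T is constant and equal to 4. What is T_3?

67

Build the table forward from the leading diagonal:
Δ²: 4, 4, 4
Δ: 19, 23, 27
T: 25, 44, 67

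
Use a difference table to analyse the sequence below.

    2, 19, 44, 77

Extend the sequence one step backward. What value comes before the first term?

-7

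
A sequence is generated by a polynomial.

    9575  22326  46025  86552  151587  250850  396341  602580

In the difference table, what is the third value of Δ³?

9720

Δ: 12751, 23699, 40527, 65035, 99263, 145491, 206239
Δ²: 10948, 16828, 24508, 34228, 46228, 60748
Δ³: 5880, 7680, 9720, 12000, 14520
Δ⁴: 1800, 2040, 2280, 2520
Δ⁵: 240, 240, 240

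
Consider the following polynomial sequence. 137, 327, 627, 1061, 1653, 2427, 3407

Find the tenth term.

First differences: 190, 300, 434, 592, 774, 980
Second differences: 110, 134, 158, 182, 206
Third differences: 24, 24, 24, 24
Third differences constant at 24.
206 + 24 = 230;  980 + 230 = 1210;  3407 + 1210 = 4617
230 + 24 = 254;  1210 + 254 = 1464;  4617 + 1464 = 6081
254 + 24 = 278;  1464 + 278 = 1742;  6081 + 1742 = 7823

7823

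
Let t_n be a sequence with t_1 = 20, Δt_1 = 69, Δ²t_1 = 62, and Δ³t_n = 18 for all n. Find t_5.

740

Build the table forward from the leading diagonal:
Δ³: 18  18  18  18  18
Δ²: 62  80  98  116  134
Δ: 69  131  211  309  425
t: 20  89  220  431  740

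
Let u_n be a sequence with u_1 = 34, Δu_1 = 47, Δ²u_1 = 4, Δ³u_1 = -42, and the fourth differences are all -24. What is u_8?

Build the table forward from the leading diagonal:
Fourth differences: -24, -24, -24, -24, -24, -24, -24, -24
Third differences: -42, -66, -90, -114, -138, -162, -186, -210
Second differences: 4, -38, -104, -194, -308, -446, -608, -794
First differences: 47, 51, 13, -91, -285, -593, -1039, -1647
u: 34, 81, 132, 145, 54, -231, -824, -1863

-1863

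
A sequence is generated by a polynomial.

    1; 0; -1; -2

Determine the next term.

First differences: -1, -1, -1
First differences constant at -1.
-2 − 1 = -3

-3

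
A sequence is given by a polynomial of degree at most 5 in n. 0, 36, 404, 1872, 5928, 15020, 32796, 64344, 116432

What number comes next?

197748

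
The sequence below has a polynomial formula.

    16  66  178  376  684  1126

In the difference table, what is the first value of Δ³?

Δ: 50, 112, 198, 308, 442
Δ²: 62, 86, 110, 134
Δ³: 24, 24, 24

24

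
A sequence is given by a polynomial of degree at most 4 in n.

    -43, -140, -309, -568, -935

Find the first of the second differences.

First differences: -97, -169, -259, -367
Second differences: -72, -90, -108
Third differences: -18, -18

-72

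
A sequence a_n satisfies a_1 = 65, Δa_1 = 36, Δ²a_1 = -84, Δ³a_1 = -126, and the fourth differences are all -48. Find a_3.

Build the table forward from the leading diagonal:
Δ⁴: -48, -48, -48
Δ³: -126, -174, -222
Δ²: -84, -210, -384
Δ: 36, -48, -258
a: 65, 101, 53

53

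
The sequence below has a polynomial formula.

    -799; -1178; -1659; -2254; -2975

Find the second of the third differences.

-12

D1: -379, -481, -595, -721
D2: -102, -114, -126
D3: -12, -12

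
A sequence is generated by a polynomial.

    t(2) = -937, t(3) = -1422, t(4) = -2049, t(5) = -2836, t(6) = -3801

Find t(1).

-485  -627  -787  -965
-142  -160  -178
-18  -18
The third differences are constant at -18.
Work back: -142 + 18 = -124;  -485 + 124 = -361;  -937 + 361 = -576

-576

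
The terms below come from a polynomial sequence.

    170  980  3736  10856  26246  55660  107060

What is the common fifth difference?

First differences: 810, 2756, 7120, 15390, 29414, 51400
Second differences: 1946, 4364, 8270, 14024, 21986
Third differences: 2418, 3906, 5754, 7962
Fourth differences: 1488, 1848, 2208
Fifth differences: 360, 360

360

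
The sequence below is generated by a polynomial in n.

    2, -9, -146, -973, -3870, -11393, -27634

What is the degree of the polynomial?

5

D1: -11, -137, -827, -2897, -7523, -16241
D2: -126, -690, -2070, -4626, -8718
D3: -564, -1380, -2556, -4092
D4: -816, -1176, -1536
D5: -360, -360
The fifth differences are constant, so the polynomial has degree 5.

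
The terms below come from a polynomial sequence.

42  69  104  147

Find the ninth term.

27, 35, 43
8, 8
The second differences are constant (8).
43 + 8 = 51;  147 + 51 = 198
51 + 8 = 59;  198 + 59 = 257
59 + 8 = 67;  257 + 67 = 324
67 + 8 = 75;  324 + 75 = 399
75 + 8 = 83;  399 + 83 = 482

482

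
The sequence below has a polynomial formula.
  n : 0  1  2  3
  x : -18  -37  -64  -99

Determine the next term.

-142

First differences: -19, -27, -35
Second differences: -8, -8
Second differences constant at -8.
-35 − 8 = -43;  -99 − 43 = -142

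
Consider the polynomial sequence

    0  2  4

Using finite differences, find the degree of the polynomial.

1

D1: 2, 2
The first differences are constant, so the polynomial has degree 1.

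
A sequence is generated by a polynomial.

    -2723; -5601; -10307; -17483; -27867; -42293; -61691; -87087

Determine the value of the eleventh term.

D1: -2878, -4706, -7176, -10384, -14426, -19398, -25396
D2: -1828, -2470, -3208, -4042, -4972, -5998
D3: -642, -738, -834, -930, -1026
D4: -96, -96, -96, -96
The fourth differences are constant (-96).
-1026 − 96 = -1122;  -5998 − 1122 = -7120;  -25396 − 7120 = -32516;  -87087 − 32516 = -119603
-1122 − 96 = -1218;  -7120 − 1218 = -8338;  -32516 − 8338 = -40854;  -119603 − 40854 = -160457
-1218 − 96 = -1314;  -8338 − 1314 = -9652;  -40854 − 9652 = -50506;  -160457 − 50506 = -210963

-210963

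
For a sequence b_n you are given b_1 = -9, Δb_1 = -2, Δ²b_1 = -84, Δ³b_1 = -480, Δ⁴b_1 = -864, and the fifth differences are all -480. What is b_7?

-26721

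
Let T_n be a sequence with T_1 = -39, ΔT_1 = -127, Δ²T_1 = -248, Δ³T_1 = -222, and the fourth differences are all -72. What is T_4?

Build the table forward from the leading diagonal:
Δ⁴: -72  -72  -72  -72
Δ³: -222  -294  -366  -438
Δ²: -248  -470  -764  -1130
Δ: -127  -375  -845  -1609
T: -39  -166  -541  -1386

-1386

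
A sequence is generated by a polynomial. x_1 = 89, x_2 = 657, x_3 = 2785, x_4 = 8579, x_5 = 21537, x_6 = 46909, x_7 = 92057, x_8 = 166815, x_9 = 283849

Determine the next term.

459017

D1: 568 , 2128 , 5794 , 12958 , 25372 , 45148 , 74758 , 117034
D2: 1560 , 3666 , 7164 , 12414 , 19776 , 29610 , 42276
D3: 2106 , 3498 , 5250 , 7362 , 9834 , 12666
D4: 1392 , 1752 , 2112 , 2472 , 2832
D5: 360 , 360 , 360 , 360
Constant fifth difference = 360, so extend:
2832 + 360 = 3192;  12666 + 3192 = 15858;  42276 + 15858 = 58134;  117034 + 58134 = 175168;  283849 + 175168 = 459017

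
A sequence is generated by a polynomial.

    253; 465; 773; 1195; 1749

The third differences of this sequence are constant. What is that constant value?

18

First differences: 212, 308, 422, 554
Second differences: 96, 114, 132
Third differences: 18, 18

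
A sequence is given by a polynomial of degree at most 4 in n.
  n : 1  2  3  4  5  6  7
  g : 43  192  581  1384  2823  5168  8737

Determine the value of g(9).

21059

149, 389, 803, 1439, 2345, 3569
240, 414, 636, 906, 1224
174, 222, 270, 318
48, 48, 48
The fourth differences are constant (48).
318 + 48 = 366;  1224 + 366 = 1590;  3569 + 1590 = 5159;  8737 + 5159 = 13896
366 + 48 = 414;  1590 + 414 = 2004;  5159 + 2004 = 7163;  13896 + 7163 = 21059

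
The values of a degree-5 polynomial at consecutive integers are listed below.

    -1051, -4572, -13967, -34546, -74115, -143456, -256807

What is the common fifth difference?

D1: -3521, -9395, -20579, -39569, -69341, -113351
D2: -5874, -11184, -18990, -29772, -44010
D3: -5310, -7806, -10782, -14238
D4: -2496, -2976, -3456
D5: -480, -480

-480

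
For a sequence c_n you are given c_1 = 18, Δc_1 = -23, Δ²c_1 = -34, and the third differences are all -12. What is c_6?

Build the table forward from the leading diagonal:
Δ³: -12, -12, -12, -12, -12, -12
Δ²: -34, -46, -58, -70, -82, -94
Δ: -23, -57, -103, -161, -231, -313
c: 18, -5, -62, -165, -326, -557

-557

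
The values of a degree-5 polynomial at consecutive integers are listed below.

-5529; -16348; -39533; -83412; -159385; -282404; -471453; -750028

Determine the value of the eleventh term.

-10819, -23185, -43879, -75973, -123019, -189049, -278575
-12366, -20694, -32094, -47046, -66030, -89526
-8328, -11400, -14952, -18984, -23496
-3072, -3552, -4032, -4512
-480, -480, -480
The fifth differences are constant (-480).
-4512 − 480 = -4992;  -23496 − 4992 = -28488;  -89526 − 28488 = -118014;  -278575 − 118014 = -396589;  -750028 − 396589 = -1146617
-4992 − 480 = -5472;  -28488 − 5472 = -33960;  -118014 − 33960 = -151974;  -396589 − 151974 = -548563;  -1146617 − 548563 = -1695180
-5472 − 480 = -5952;  -33960 − 5952 = -39912;  -151974 − 39912 = -191886;  -548563 − 191886 = -740449;  -1695180 − 740449 = -2435629

-2435629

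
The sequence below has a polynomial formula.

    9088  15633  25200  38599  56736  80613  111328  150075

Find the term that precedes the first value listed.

4851

First differences: 6545  9567  13399  18137  23877  30715  38747
Second differences: 3022  3832  4738  5740  6838  8032
Third differences: 810  906  1002  1098  1194
Fourth differences: 96  96  96  96
The fourth differences are constant at 96.
Work back: 810 − 96 = 714;  3022 − 714 = 2308;  6545 − 2308 = 4237;  9088 − 4237 = 4851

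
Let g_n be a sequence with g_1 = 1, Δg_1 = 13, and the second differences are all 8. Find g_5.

Build the table forward from the leading diagonal:
Second differences: 8, 8, 8, 8, 8
First differences: 13, 21, 29, 37, 45
g: 1, 14, 35, 64, 101

101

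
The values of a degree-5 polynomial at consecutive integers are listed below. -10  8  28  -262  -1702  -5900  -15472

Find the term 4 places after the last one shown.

18, 20, -290, -1440, -4198, -9572
2, -310, -1150, -2758, -5374
-312, -840, -1608, -2616
-528, -768, -1008
-240, -240
Constant fifth difference = -240, so extend:
-1008 − 240 = -1248;  -2616 − 1248 = -3864;  -5374 − 3864 = -9238;  -9572 − 9238 = -18810;  -15472 − 18810 = -34282
-1248 − 240 = -1488;  -3864 − 1488 = -5352;  -9238 − 5352 = -14590;  -18810 − 14590 = -33400;  -34282 − 33400 = -67682
-1488 − 240 = -1728;  -5352 − 1728 = -7080;  -14590 − 7080 = -21670;  -33400 − 21670 = -55070;  -67682 − 55070 = -122752
-1728 − 240 = -1968;  -7080 − 1968 = -9048;  -21670 − 9048 = -30718;  -55070 − 30718 = -85788;  -122752 − 85788 = -208540

-208540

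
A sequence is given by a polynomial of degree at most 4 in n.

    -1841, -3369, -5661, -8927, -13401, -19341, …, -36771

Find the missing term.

Using the first 6 terms:
D1: -1528  -2292  -3266  -4474  -5940
D2: -764  -974  -1208  -1466
D3: -210  -234  -258
D4: -24  -24
Constant fourth difference = -24.
Extend forward: -258 − 24 = -282;  -1466 − 282 = -1748;  -5940 − 1748 = -7688;  -19341 − 7688 = -27029

-27029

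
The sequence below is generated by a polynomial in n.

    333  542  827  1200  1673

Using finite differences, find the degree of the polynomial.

3

209, 285, 373, 473
76, 88, 100
12, 12
The third differences are constant, so the polynomial has degree 3.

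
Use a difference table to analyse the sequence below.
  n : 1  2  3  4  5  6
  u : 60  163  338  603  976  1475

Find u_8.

2923

D1: 103, 175, 265, 373, 499
D2: 72, 90, 108, 126
D3: 18, 18, 18
Third differences constant at 18.
126 + 18 = 144;  499 + 144 = 643;  1475 + 643 = 2118
144 + 18 = 162;  643 + 162 = 805;  2118 + 805 = 2923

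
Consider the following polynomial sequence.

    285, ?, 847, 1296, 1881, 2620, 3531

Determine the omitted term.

516

Using the last 5 terms:
449, 585, 739, 911
136, 154, 172
18, 18
Constant third difference = 18.
Extend backward: 136 − 18 = 118;  449 − 118 = 331;  847 − 331 = 516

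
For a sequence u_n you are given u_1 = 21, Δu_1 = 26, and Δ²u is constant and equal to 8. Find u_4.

123

Build the table forward from the leading diagonal:
D2: 8  8  8  8
D1: 26  34  42  50
u: 21  47  81  123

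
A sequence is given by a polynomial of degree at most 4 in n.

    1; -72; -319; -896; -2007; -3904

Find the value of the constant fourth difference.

Δ: -73, -247, -577, -1111, -1897
Δ²: -174, -330, -534, -786
Δ³: -156, -204, -252
Δ⁴: -48, -48

-48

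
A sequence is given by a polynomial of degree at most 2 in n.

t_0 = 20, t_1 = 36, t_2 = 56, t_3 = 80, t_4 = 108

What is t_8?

D1: 16 , 20 , 24 , 28
D2: 4 , 4 , 4
Second differences constant at 4.
28 + 4 = 32;  108 + 32 = 140
32 + 4 = 36;  140 + 36 = 176
36 + 4 = 40;  176 + 40 = 216
40 + 4 = 44;  216 + 44 = 260

260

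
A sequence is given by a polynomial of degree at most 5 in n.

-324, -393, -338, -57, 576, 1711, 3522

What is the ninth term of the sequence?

Δ: -69, 55, 281, 633, 1135, 1811
Δ²: 124, 226, 352, 502, 676
Δ³: 102, 126, 150, 174
Δ⁴: 24, 24, 24
Fourth differences constant at 24.
174 + 24 = 198;  676 + 198 = 874;  1811 + 874 = 2685;  3522 + 2685 = 6207
198 + 24 = 222;  874 + 222 = 1096;  2685 + 1096 = 3781;  6207 + 3781 = 9988

9988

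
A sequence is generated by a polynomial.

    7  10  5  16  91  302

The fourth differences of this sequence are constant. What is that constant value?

24

Δ: 3, -5, 11, 75, 211
Δ²: -8, 16, 64, 136
Δ³: 24, 48, 72
Δ⁴: 24, 24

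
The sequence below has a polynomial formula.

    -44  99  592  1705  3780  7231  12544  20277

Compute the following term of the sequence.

31060

First differences: 143, 493, 1113, 2075, 3451, 5313, 7733
Second differences: 350, 620, 962, 1376, 1862, 2420
Third differences: 270, 342, 414, 486, 558
Fourth differences: 72, 72, 72, 72
The fourth differences are constant (72).
558 + 72 = 630;  2420 + 630 = 3050;  7733 + 3050 = 10783;  20277 + 10783 = 31060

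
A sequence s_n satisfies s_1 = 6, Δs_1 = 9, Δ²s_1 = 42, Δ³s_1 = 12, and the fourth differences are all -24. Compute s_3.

Build the table forward from the leading diagonal:
D4: -24, -24, -24
D3: 12, -12, -36
D2: 42, 54, 42
D1: 9, 51, 105
s: 6, 15, 66

66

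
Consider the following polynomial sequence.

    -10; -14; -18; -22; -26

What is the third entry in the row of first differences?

Δ: -4, -4, -4, -4

-4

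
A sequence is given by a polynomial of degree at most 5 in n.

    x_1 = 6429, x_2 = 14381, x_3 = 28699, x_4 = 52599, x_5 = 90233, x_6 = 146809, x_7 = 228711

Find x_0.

2443

Δ: 7952  14318  23900  37634  56576  81902
Δ²: 6366  9582  13734  18942  25326
Δ³: 3216  4152  5208  6384
Δ⁴: 936  1056  1176
Δ⁵: 120  120
The fifth differences are constant at 120.
Work back: 936 − 120 = 816;  3216 − 816 = 2400;  6366 − 2400 = 3966;  7952 − 3966 = 3986;  6429 − 3986 = 2443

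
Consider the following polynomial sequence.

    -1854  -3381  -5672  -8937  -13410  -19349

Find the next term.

-1527  -2291  -3265  -4473  -5939
-764  -974  -1208  -1466
-210  -234  -258
-24  -24
Fourth differences constant at -24.
-258 − 24 = -282;  -1466 − 282 = -1748;  -5939 − 1748 = -7687;  -19349 − 7687 = -27036

-27036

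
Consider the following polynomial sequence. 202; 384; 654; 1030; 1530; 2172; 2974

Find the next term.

3954

First differences: 182, 270, 376, 500, 642, 802
Second differences: 88, 106, 124, 142, 160
Third differences: 18, 18, 18, 18
The third differences are constant (18).
160 + 18 = 178;  802 + 178 = 980;  2974 + 980 = 3954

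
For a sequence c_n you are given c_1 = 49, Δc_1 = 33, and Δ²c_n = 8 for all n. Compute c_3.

Build the table forward from the leading diagonal:
Second differences: 8  8  8
First differences: 33  41  49
c: 49  82  123

123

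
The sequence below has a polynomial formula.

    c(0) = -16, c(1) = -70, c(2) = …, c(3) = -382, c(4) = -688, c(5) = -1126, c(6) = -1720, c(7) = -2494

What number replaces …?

Using the last 5 terms:
D1: -306  -438  -594  -774
D2: -132  -156  -180
D3: -24  -24
Constant third difference = -24.
Extend backward: -132 + 24 = -108;  -306 + 108 = -198;  -382 + 198 = -184

-184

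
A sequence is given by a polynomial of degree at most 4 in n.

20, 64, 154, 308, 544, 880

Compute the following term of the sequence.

Δ: 44 , 90 , 154 , 236 , 336
Δ²: 46 , 64 , 82 , 100
Δ³: 18 , 18 , 18
The third differences are constant (18).
100 + 18 = 118;  336 + 118 = 454;  880 + 454 = 1334

1334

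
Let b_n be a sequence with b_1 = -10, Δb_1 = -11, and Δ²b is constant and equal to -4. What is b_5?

Build the table forward from the leading diagonal:
D2: -4  -4  -4  -4  -4
D1: -11  -15  -19  -23  -27
b: -10  -21  -36  -55  -78

-78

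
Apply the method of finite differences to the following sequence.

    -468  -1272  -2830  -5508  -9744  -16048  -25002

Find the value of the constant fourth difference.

-72

D1: -804, -1558, -2678, -4236, -6304, -8954
D2: -754, -1120, -1558, -2068, -2650
D3: -366, -438, -510, -582
D4: -72, -72, -72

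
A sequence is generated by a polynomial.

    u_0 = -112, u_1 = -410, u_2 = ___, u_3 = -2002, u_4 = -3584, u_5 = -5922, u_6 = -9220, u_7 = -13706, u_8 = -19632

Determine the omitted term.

Using the last 6 terms:
Δ: -1582, -2338, -3298, -4486, -5926
Δ²: -756, -960, -1188, -1440
Δ³: -204, -228, -252
Δ⁴: -24, -24
Constant fourth difference = -24.
Extend backward: -204 + 24 = -180;  -756 + 180 = -576;  -1582 + 576 = -1006;  -2002 + 1006 = -996

-996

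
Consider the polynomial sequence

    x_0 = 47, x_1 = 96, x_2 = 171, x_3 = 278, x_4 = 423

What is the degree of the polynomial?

49, 75, 107, 145
26, 32, 38
6, 6
The third differences are constant, so the polynomial has degree 3.

3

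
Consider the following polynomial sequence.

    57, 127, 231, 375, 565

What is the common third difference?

6

First differences: 70, 104, 144, 190
Second differences: 34, 40, 46
Third differences: 6, 6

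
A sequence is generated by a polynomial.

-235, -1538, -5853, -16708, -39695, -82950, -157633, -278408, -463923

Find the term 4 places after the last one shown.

-2392663

Δ: -1303 , -4315 , -10855 , -22987 , -43255 , -74683 , -120775 , -185515
Δ²: -3012 , -6540 , -12132 , -20268 , -31428 , -46092 , -64740
Δ³: -3528 , -5592 , -8136 , -11160 , -14664 , -18648
Δ⁴: -2064 , -2544 , -3024 , -3504 , -3984
Δ⁵: -480 , -480 , -480 , -480
The fifth differences are constant (-480).
-3984 − 480 = -4464;  -18648 − 4464 = -23112;  -64740 − 23112 = -87852;  -185515 − 87852 = -273367;  -463923 − 273367 = -737290
-4464 − 480 = -4944;  -23112 − 4944 = -28056;  -87852 − 28056 = -115908;  -273367 − 115908 = -389275;  -737290 − 389275 = -1126565
-4944 − 480 = -5424;  -28056 − 5424 = -33480;  -115908 − 33480 = -149388;  -389275 − 149388 = -538663;  -1126565 − 538663 = -1665228
-5424 − 480 = -5904;  -33480 − 5904 = -39384;  -149388 − 39384 = -188772;  -538663 − 188772 = -727435;  -1665228 − 727435 = -2392663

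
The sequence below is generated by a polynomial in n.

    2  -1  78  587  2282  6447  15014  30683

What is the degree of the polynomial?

5

First differences: -3, 79, 509, 1695, 4165, 8567, 15669
Second differences: 82, 430, 1186, 2470, 4402, 7102
Third differences: 348, 756, 1284, 1932, 2700
Fourth differences: 408, 528, 648, 768
Fifth differences: 120, 120, 120
The fifth differences are constant, so the polynomial has degree 5.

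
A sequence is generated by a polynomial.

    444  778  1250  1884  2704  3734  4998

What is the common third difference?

24

D1: 334, 472, 634, 820, 1030, 1264
D2: 138, 162, 186, 210, 234
D3: 24, 24, 24, 24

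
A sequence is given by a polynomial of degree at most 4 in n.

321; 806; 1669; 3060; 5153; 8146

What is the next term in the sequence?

485, 863, 1391, 2093, 2993
378, 528, 702, 900
150, 174, 198
24, 24
Fourth differences constant at 24.
198 + 24 = 222;  900 + 222 = 1122;  2993 + 1122 = 4115;  8146 + 4115 = 12261

12261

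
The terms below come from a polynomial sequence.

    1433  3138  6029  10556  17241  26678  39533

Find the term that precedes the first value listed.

Δ: 1705  2891  4527  6685  9437  12855
Δ²: 1186  1636  2158  2752  3418
Δ³: 450  522  594  666
Δ⁴: 72  72  72
The fourth differences are constant at 72.
Work back: 450 − 72 = 378;  1186 − 378 = 808;  1705 − 808 = 897;  1433 − 897 = 536

536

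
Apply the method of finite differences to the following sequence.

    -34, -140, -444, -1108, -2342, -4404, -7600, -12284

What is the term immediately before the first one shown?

-12

-106, -304, -664, -1234, -2062, -3196, -4684
-198, -360, -570, -828, -1134, -1488
-162, -210, -258, -306, -354
-48, -48, -48, -48
The fourth differences are constant at -48.
Work back: -162 + 48 = -114;  -198 + 114 = -84;  -106 + 84 = -22;  -34 + 22 = -12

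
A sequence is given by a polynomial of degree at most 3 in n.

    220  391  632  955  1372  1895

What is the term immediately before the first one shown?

107

Δ: 171  241  323  417  523
Δ²: 70  82  94  106
Δ³: 12  12  12
The third differences are constant at 12.
Work back: 70 − 12 = 58;  171 − 58 = 113;  220 − 113 = 107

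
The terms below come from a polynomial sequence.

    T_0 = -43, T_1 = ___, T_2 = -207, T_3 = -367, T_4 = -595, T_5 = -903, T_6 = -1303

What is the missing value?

-103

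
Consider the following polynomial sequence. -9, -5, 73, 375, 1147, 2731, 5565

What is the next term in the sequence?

D1: 4 , 78 , 302 , 772 , 1584 , 2834
D2: 74 , 224 , 470 , 812 , 1250
D3: 150 , 246 , 342 , 438
D4: 96 , 96 , 96
Fourth differences constant at 96.
438 + 96 = 534;  1250 + 534 = 1784;  2834 + 1784 = 4618;  5565 + 4618 = 10183

10183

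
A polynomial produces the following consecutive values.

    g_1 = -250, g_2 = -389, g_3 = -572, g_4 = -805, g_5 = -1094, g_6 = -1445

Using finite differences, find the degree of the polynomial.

3

First differences: -139, -183, -233, -289, -351
Second differences: -44, -50, -56, -62
Third differences: -6, -6, -6
The third differences are constant, so the polynomial has degree 3.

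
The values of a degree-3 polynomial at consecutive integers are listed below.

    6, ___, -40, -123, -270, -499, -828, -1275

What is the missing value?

Using the last 6 terms:
First differences: -83, -147, -229, -329, -447
Second differences: -64, -82, -100, -118
Third differences: -18, -18, -18
Constant third difference = -18.
Extend backward: -64 + 18 = -46;  -83 + 46 = -37;  -40 + 37 = -3

-3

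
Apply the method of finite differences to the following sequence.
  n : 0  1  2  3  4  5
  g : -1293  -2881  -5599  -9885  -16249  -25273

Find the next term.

D1: -1588 , -2718 , -4286 , -6364 , -9024
D2: -1130 , -1568 , -2078 , -2660
D3: -438 , -510 , -582
D4: -72 , -72
Fourth differences constant at -72.
-582 − 72 = -654;  -2660 − 654 = -3314;  -9024 − 3314 = -12338;  -25273 − 12338 = -37611

-37611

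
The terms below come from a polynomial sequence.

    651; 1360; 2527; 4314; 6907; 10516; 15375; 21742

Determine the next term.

29899

Δ: 709  1167  1787  2593  3609  4859  6367
Δ²: 458  620  806  1016  1250  1508
Δ³: 162  186  210  234  258
Δ⁴: 24  24  24  24
Fourth differences constant at 24.
258 + 24 = 282;  1508 + 282 = 1790;  6367 + 1790 = 8157;  21742 + 8157 = 29899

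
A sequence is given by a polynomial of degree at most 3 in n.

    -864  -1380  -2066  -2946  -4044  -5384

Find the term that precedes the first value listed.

-494

D1: -516  -686  -880  -1098  -1340
D2: -170  -194  -218  -242
D3: -24  -24  -24
The third differences are constant at -24.
Work back: -170 + 24 = -146;  -516 + 146 = -370;  -864 + 370 = -494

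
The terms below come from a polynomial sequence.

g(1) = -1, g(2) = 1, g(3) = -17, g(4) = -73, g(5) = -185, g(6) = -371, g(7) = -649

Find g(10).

-2215

2  -18  -56  -112  -186  -278
-20  -38  -56  -74  -92
-18  -18  -18  -18
Constant third difference = -18, so extend:
-92 − 18 = -110;  -278 − 110 = -388;  -649 − 388 = -1037
-110 − 18 = -128;  -388 − 128 = -516;  -1037 − 516 = -1553
-128 − 18 = -146;  -516 − 146 = -662;  -1553 − 662 = -2215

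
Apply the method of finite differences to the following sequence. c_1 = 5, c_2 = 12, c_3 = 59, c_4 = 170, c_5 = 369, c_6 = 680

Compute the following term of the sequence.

Δ: 7, 47, 111, 199, 311
Δ²: 40, 64, 88, 112
Δ³: 24, 24, 24
Constant third difference = 24, so extend:
112 + 24 = 136;  311 + 136 = 447;  680 + 447 = 1127

1127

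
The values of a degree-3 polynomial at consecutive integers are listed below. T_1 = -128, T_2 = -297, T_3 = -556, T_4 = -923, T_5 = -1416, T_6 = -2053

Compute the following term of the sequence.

-2852

D1: -169, -259, -367, -493, -637
D2: -90, -108, -126, -144
D3: -18, -18, -18
Third differences constant at -18.
-144 − 18 = -162;  -637 − 162 = -799;  -2053 − 799 = -2852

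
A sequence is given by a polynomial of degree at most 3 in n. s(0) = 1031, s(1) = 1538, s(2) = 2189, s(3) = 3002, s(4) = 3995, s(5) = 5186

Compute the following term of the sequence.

Δ: 507, 651, 813, 993, 1191
Δ²: 144, 162, 180, 198
Δ³: 18, 18, 18
The third differences are constant (18).
198 + 18 = 216;  1191 + 216 = 1407;  5186 + 1407 = 6593

6593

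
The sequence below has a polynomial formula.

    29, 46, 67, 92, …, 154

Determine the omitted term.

121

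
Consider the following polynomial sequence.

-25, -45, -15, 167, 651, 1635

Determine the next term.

3365

D1: -20 , 30 , 182 , 484 , 984
D2: 50 , 152 , 302 , 500
D3: 102 , 150 , 198
D4: 48 , 48
The fourth differences are constant (48).
198 + 48 = 246;  500 + 246 = 746;  984 + 746 = 1730;  1635 + 1730 = 3365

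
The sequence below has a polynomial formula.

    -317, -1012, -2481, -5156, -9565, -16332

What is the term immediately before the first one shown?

-60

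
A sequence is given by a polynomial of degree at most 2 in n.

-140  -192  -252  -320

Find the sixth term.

D1: -52 , -60 , -68
D2: -8 , -8
Constant second difference = -8, so extend:
-68 − 8 = -76;  -320 − 76 = -396
-76 − 8 = -84;  -396 − 84 = -480

-480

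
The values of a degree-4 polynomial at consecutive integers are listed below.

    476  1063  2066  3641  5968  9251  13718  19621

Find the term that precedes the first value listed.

173

D1: 587  1003  1575  2327  3283  4467  5903
D2: 416  572  752  956  1184  1436
D3: 156  180  204  228  252
D4: 24  24  24  24
The fourth differences are constant at 24.
Work back: 156 − 24 = 132;  416 − 132 = 284;  587 − 284 = 303;  476 − 303 = 173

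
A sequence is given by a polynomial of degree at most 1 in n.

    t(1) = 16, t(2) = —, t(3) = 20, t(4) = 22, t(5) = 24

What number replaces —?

18

Using the last 3 terms:
First differences: 2  2
Constant first difference = 2.
Extend backward: 20 − 2 = 18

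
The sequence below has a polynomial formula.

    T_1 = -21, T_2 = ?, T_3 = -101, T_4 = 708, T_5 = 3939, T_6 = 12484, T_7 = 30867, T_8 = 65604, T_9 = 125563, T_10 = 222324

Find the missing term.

-108

Using the last 8 terms:
Δ: 809  3231  8545  18383  34737  59959  96761
Δ²: 2422  5314  9838  16354  25222  36802
Δ³: 2892  4524  6516  8868  11580
Δ⁴: 1632  1992  2352  2712
Δ⁵: 360  360  360
Constant fifth difference = 360.
Extend backward: 1632 − 360 = 1272;  2892 − 1272 = 1620;  2422 − 1620 = 802;  809 − 802 = 7;  -101 − 7 = -108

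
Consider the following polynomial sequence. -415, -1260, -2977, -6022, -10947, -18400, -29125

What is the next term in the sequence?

First differences: -845, -1717, -3045, -4925, -7453, -10725
Second differences: -872, -1328, -1880, -2528, -3272
Third differences: -456, -552, -648, -744
Fourth differences: -96, -96, -96
Fourth differences constant at -96.
-744 − 96 = -840;  -3272 − 840 = -4112;  -10725 − 4112 = -14837;  -29125 − 14837 = -43962

-43962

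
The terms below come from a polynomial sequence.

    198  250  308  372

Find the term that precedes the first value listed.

152

Δ: 52, 58, 64
Δ²: 6, 6
The second differences are constant at 6.
Work back: 52 − 6 = 46;  198 − 46 = 152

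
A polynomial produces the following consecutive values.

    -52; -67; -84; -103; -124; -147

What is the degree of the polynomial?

2

D1: -15, -17, -19, -21, -23
D2: -2, -2, -2, -2
The second differences are constant, so the polynomial has degree 2.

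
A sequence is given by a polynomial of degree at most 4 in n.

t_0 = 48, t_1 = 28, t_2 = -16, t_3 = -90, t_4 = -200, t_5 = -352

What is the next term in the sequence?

-552

First differences: -20  -44  -74  -110  -152
Second differences: -24  -30  -36  -42
Third differences: -6  -6  -6
The third differences are constant (-6).
-42 − 6 = -48;  -152 − 48 = -200;  -352 − 200 = -552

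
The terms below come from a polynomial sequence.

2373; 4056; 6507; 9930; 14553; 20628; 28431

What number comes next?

38262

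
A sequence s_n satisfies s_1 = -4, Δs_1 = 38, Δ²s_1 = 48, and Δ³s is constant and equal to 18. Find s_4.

Build the table forward from the leading diagonal:
D3: 18, 18, 18, 18
D2: 48, 66, 84, 102
D1: 38, 86, 152, 236
s: -4, 34, 120, 272

272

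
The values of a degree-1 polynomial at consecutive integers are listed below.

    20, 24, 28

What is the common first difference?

D1: 4, 4

4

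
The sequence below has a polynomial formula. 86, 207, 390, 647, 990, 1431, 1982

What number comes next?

2655

D1: 121 , 183 , 257 , 343 , 441 , 551
D2: 62 , 74 , 86 , 98 , 110
D3: 12 , 12 , 12 , 12
Third differences constant at 12.
110 + 12 = 122;  551 + 122 = 673;  1982 + 673 = 2655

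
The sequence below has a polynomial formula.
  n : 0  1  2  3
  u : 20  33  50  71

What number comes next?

D1: 13, 17, 21
D2: 4, 4
Second differences constant at 4.
21 + 4 = 25;  71 + 25 = 96

96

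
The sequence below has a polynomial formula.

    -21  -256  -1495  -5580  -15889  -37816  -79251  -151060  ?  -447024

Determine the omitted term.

-267565

Using the first 8 terms:
First differences: -235, -1239, -4085, -10309, -21927, -41435, -71809
Second differences: -1004, -2846, -6224, -11618, -19508, -30374
Third differences: -1842, -3378, -5394, -7890, -10866
Fourth differences: -1536, -2016, -2496, -2976
Fifth differences: -480, -480, -480
Constant fifth difference = -480.
Extend forward: -2976 − 480 = -3456;  -10866 − 3456 = -14322;  -30374 − 14322 = -44696;  -71809 − 44696 = -116505;  -151060 − 116505 = -267565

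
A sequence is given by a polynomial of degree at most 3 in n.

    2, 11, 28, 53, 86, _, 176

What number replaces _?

127

Using the first 5 terms:
Δ: 9  17  25  33
Δ²: 8  8  8
Constant second difference = 8.
Extend forward: 33 + 8 = 41;  86 + 41 = 127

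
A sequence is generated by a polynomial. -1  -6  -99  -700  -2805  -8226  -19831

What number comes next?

-41784

D1: -5, -93, -601, -2105, -5421, -11605
D2: -88, -508, -1504, -3316, -6184
D3: -420, -996, -1812, -2868
D4: -576, -816, -1056
D5: -240, -240
The fifth differences are constant (-240).
-1056 − 240 = -1296;  -2868 − 1296 = -4164;  -6184 − 4164 = -10348;  -11605 − 10348 = -21953;  -19831 − 21953 = -41784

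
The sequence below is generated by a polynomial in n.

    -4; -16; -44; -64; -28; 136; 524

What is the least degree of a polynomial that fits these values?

4

First differences: -12, -28, -20, 36, 164, 388
Second differences: -16, 8, 56, 128, 224
Third differences: 24, 48, 72, 96
Fourth differences: 24, 24, 24
The fourth differences are constant, so the polynomial has degree 4.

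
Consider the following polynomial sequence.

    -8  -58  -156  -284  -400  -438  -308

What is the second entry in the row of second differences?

D1: -50, -98, -128, -116, -38, 130
D2: -48, -30, 12, 78, 168
D3: 18, 42, 66, 90
D4: 24, 24, 24

-30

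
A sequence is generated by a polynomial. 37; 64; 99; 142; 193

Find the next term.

252

First differences: 27, 35, 43, 51
Second differences: 8, 8, 8
Second differences constant at 8.
51 + 8 = 59;  193 + 59 = 252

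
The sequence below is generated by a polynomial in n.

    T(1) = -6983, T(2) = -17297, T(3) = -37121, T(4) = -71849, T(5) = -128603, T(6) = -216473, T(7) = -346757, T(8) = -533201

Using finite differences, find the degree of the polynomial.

First differences: -10314, -19824, -34728, -56754, -87870, -130284, -186444
Second differences: -9510, -14904, -22026, -31116, -42414, -56160
Third differences: -5394, -7122, -9090, -11298, -13746
Fourth differences: -1728, -1968, -2208, -2448
Fifth differences: -240, -240, -240
The fifth differences are constant, so the polynomial has degree 5.

5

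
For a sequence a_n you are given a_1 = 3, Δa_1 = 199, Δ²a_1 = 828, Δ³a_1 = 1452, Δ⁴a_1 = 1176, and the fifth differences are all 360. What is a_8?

118324

Build the table forward from the leading diagonal:
Δ⁵: 360  360  360  360  360  360  360  360
Δ⁴: 1176  1536  1896  2256  2616  2976  3336  3696
Δ³: 1452  2628  4164  6060  8316  10932  13908  17244
Δ²: 828  2280  4908  9072  15132  23448  34380  48288
Δ: 199  1027  3307  8215  17287  32419  55867  90247
a: 3  202  1229  4536  12751  30038  62457  118324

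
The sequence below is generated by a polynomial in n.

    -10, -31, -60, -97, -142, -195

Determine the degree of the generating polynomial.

D1: -21, -29, -37, -45, -53
D2: -8, -8, -8, -8
The second differences are constant, so the polynomial has degree 2.

2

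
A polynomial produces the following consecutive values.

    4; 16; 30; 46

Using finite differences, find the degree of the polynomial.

2

First differences: 12, 14, 16
Second differences: 2, 2
The second differences are constant, so the polynomial has degree 2.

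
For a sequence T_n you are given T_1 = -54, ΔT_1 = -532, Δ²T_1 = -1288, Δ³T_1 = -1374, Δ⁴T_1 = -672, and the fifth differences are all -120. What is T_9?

Build the table forward from the leading diagonal:
D5: -120, -120, -120, -120, -120, -120, -120, -120, -120
D4: -672, -792, -912, -1032, -1152, -1272, -1392, -1512, -1632
D3: -1374, -2046, -2838, -3750, -4782, -5934, -7206, -8598, -10110
D2: -1288, -2662, -4708, -7546, -11296, -16078, -22012, -29218, -37816
D1: -532, -1820, -4482, -9190, -16736, -28032, -44110, -66122, -95340
T: -54, -586, -2406, -6888, -16078, -32814, -60846, -104956, -171078

-171078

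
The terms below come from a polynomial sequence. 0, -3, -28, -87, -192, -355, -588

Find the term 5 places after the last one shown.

-3223

D1: -3, -25, -59, -105, -163, -233
D2: -22, -34, -46, -58, -70
D3: -12, -12, -12, -12
Third differences constant at -12.
-70 − 12 = -82;  -233 − 82 = -315;  -588 − 315 = -903
-82 − 12 = -94;  -315 − 94 = -409;  -903 − 409 = -1312
-94 − 12 = -106;  -409 − 106 = -515;  -1312 − 515 = -1827
-106 − 12 = -118;  -515 − 118 = -633;  -1827 − 633 = -2460
-118 − 12 = -130;  -633 − 130 = -763;  -2460 − 763 = -3223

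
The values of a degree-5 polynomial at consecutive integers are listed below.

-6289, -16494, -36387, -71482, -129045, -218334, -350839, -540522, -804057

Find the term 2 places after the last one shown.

-1634379

Δ: -10205 , -19893 , -35095 , -57563 , -89289 , -132505 , -189683 , -263535
Δ²: -9688 , -15202 , -22468 , -31726 , -43216 , -57178 , -73852
Δ³: -5514 , -7266 , -9258 , -11490 , -13962 , -16674
Δ⁴: -1752 , -1992 , -2232 , -2472 , -2712
Δ⁵: -240 , -240 , -240 , -240
Fifth differences constant at -240.
-2712 − 240 = -2952;  -16674 − 2952 = -19626;  -73852 − 19626 = -93478;  -263535 − 93478 = -357013;  -804057 − 357013 = -1161070
-2952 − 240 = -3192;  -19626 − 3192 = -22818;  -93478 − 22818 = -116296;  -357013 − 116296 = -473309;  -1161070 − 473309 = -1634379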